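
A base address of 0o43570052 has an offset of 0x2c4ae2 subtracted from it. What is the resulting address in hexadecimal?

0o43570052 = 0x8ef02a in hexadecimal.
Subtract column by column in base 16:
  a-2 → 8
  2-e → 4 (borrow)
  0-a-1 → 5 (borrow)
  f-4-1 → a
  e-c → 2
  8-2 → 6

0x62a548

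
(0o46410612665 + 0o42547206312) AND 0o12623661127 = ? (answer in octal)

0o10020021127

Add column by column in base 8, right to left:
  5+2 = 7
  6+1 = 7
  6+3 = 1 carry 1
  2+6+1 = 1 carry 1
  1+0+1 = 2
  6+2 = 0 carry 1
  0+7+1 = 0 carry 1
  1+4+1 = 6
  4+5 = 1 carry 1
  6+2+1 = 1 carry 1
  4+4+1 = 1 carry 1
  final carry 1
Sum = 0o111160021177; now AND with 0o12623661127:
  1&0=0, 1&1=1, 1&2=0, 1&6=0, 6&2=2, 0&3=0, 0&6=0, 2&6=2, 1&1=1, 1&1=1, 7&2=2, 7&7=7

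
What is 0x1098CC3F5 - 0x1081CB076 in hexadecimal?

0x170137F

Subtract column by column in base 16:
  5-6 → F (borrow)
  F-7-1 → 7
  3-0 → 3
  C-B → 1
  C-C → 0
  8-1 → 7
  9-8 → 1
  0-0 → 0
  1-1 → 0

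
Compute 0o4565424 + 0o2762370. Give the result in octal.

0o7550014

Add column by column in base 8, right to left:
  4+0 = 4
  2+7 = 1 carry 1
  4+3+1 = 0 carry 1
  5+2+1 = 0 carry 1
  6+6+1 = 5 carry 1
  5+7+1 = 5 carry 1
  4+2+1 = 7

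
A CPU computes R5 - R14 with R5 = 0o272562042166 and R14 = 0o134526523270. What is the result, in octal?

Subtract column by column in base 8:
  6-0 → 6
  6-7 → 7 (borrow)
  1-2-1 → 6 (borrow)
  2-3-1 → 6 (borrow)
  4-2-1 → 1
  0-5 → 3 (borrow)
  2-6-1 → 3 (borrow)
  6-2-1 → 3
  5-5 → 0
  2-4 → 6 (borrow)
  7-3-1 → 3
  2-1 → 1

0o136033316676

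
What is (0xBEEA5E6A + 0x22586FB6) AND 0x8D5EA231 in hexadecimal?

Add column by column in base 16, right to left:
  A+6 = 0 carry 1
  6+B+1 = 2 carry 1
  E+F+1 = E carry 1
  5+6+1 = C
  A+8 = 2 carry 1
  E+5+1 = 4 carry 1
  E+2+1 = 1 carry 1
  B+2+1 = E
Sum = 0xE142CE20; now AND with 0x8D5EA231:
  E&8=8, 1&D=1, 4&5=4, 2&E=2, C&A=8, E&2=2, 2&3=2, 0&1=0

0x81428220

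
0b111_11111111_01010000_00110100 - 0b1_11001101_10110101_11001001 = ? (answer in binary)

Subtract column by column in base 2:
  0-1 → 1 (borrow)
  0-0-1 → 1 (borrow)
  1-0-1 → 0
  0-1 → 1 (borrow)
  1-0-1 → 0
  1-0 → 1
  0-1 → 1 (borrow)
  0-1-1 → 0 (borrow)
  0-1-1 → 0 (borrow)
  0-0-1 → 1 (borrow)
  0-1-1 → 0 (borrow)
  0-0-1 → 1 (borrow)
  1-1-1 → 1 (borrow)
  0-1-1 → 0 (borrow)
  1-0-1 → 0
  0-1 → 1 (borrow)
  1-1-1 → 1 (borrow)
  1-0-1 → 0
  1-1 → 0
  1-1 → 0
  1-0 → 1
  1-0 → 1
  1-1 → 0
  1-1 → 0
  1-1 → 0
  1-0 → 1
  1-0 → 1

0b110001100011001101001101011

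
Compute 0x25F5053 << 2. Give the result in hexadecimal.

2 bits is not a whole number of base-16 digits; in binary: 10010111110101000001010011 << 2 = 1001011111010100000101001100.

0x97D414C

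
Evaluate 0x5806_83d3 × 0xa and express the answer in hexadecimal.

0x37041263e

Multiply each base-16 digit by 10, carrying:
  3×10 = 30 → write e carry 1
  d×10+1 = 131 → write 3 carry 8
  3×10+8 = 38 → write 6 carry 2
  8×10+2 = 82 → write 2 carry 5
  6×10+5 = 65 → write 1 carry 4
  0×10+4 = 4 → write 4
  8×10 = 80 → write 0 carry 5
  5×10+5 = 55 → write 7 carry 3
  remaining carry: 3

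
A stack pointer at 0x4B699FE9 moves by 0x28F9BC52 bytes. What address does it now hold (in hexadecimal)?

0x74635C3B

Add column by column in base 16, right to left:
  9+2 = B
  E+5 = 3 carry 1
  F+C+1 = C carry 1
  9+B+1 = 5 carry 1
  9+9+1 = 3 carry 1
  6+F+1 = 6 carry 1
  B+8+1 = 4 carry 1
  4+2+1 = 7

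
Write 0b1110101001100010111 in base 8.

0o1651427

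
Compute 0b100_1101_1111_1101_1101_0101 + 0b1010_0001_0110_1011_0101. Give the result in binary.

0b10110000001010010001010

Add column by column in base 2, right to left:
  1+1 = 0 carry 1
  0+0+1 = 1
  1+1 = 0 carry 1
  0+0+1 = 1
  1+1 = 0 carry 1
  0+1+1 = 0 carry 1
  1+0+1 = 0 carry 1
  1+1+1 = 1 carry 1
  1+0+1 = 0 carry 1
  0+1+1 = 0 carry 1
  1+1+1 = 1 carry 1
  1+0+1 = 0 carry 1
  1+1+1 = 1 carry 1
  1+0+1 = 0 carry 1
  1+0+1 = 0 carry 1
  1+0+1 = 0 carry 1
  1+0+1 = 0 carry 1
  0+1+1 = 0 carry 1
  1+0+1 = 0 carry 1
  1+1+1 = 1 carry 1
  0+0+1 = 1
  0+0 = 0
  1+0 = 1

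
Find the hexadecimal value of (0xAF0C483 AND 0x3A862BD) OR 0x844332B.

0xAE473AB

0xAF0C483 AND 0x3A862BD = 0x2A04081.
Then OR with 0x844332B.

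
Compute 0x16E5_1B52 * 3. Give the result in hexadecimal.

0x44AF51F6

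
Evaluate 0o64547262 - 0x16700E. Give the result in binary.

0o64547262 = 0b110100101100111010110010 in binary.
0x16700E = 0b101100111000000001110 in binary.
Subtract column by column in base 2:
  0-0 → 0
  1-1 → 0
  0-1 → 1 (borrow)
  0-1-1 → 0 (borrow)
  1-0-1 → 0
  1-0 → 1
  0-0 → 0
  1-0 → 1
  0-0 → 0
  1-0 → 1
  1-0 → 1
  1-0 → 1
  0-1 → 1 (borrow)
  0-1-1 → 0 (borrow)
  1-1-1 → 1 (borrow)
  1-0-1 → 0
  0-0 → 0
  1-1 → 0
  0-1 → 1 (borrow)
  0-0-1 → 1 (borrow)
  1-1-1 → 1 (borrow)
  0-0-1 → 1 (borrow)
  1-0-1 → 0
  1-0 → 1

0b101111000101111010100100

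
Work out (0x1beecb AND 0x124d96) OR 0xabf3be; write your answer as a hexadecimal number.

0x1beecb AND 0x124d96 = 0x124c82.
Then OR with 0xabf3be.

0xbbffbe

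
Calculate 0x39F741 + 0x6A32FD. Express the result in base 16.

0xA42A3E

Add column by column in base 16, right to left:
  1+D = E
  4+F = 3 carry 1
  7+2+1 = A
  F+3 = 2 carry 1
  9+A+1 = 4 carry 1
  3+6+1 = A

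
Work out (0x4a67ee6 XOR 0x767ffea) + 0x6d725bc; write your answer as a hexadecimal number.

First 0x4a67ee6 XOR 0x767ffea = 0x3c1810c.
Add column by column in base 16, right to left:
  c+c = 8 carry 1
  0+b+1 = c
  1+5 = 6
  8+2 = a
  1+7 = 8
  c+d = 9 carry 1
  3+6+1 = a

0xa98a6c8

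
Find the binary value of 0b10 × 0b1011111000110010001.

0b10111110001100100010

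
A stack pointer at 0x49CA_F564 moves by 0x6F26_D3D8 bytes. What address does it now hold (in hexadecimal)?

0xB8F1C93C

Add column by column in base 16, right to left:
  4+8 = C
  6+D = 3 carry 1
  5+3+1 = 9
  F+D = C carry 1
  A+6+1 = 1 carry 1
  C+2+1 = F
  9+F = 8 carry 1
  4+6+1 = B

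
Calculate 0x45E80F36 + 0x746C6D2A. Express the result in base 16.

0xBA547C60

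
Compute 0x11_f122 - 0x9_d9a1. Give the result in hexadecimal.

0x81781

Subtract column by column in base 16:
  2-1 → 1
  2-a → 8 (borrow)
  1-9-1 → 7 (borrow)
  f-d-1 → 1
  1-9 → 8 (borrow)
  1-0-1 → 0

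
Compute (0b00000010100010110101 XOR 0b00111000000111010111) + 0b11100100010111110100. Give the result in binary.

0b100011110111101010110

First 0b00000010100010110101 XOR 0b00111000000111010111 = 0b00111010100101100010.
Add column by column in base 2, right to left:
  0+0 = 0
  1+0 = 1
  0+1 = 1
  0+0 = 0
  0+1 = 1
  1+1 = 0 carry 1
  1+1+1 = 1 carry 1
  0+1+1 = 0 carry 1
  1+1+1 = 1 carry 1
  0+0+1 = 1
  0+1 = 1
  1+0 = 1
  0+0 = 0
  1+0 = 1
  0+1 = 1
  1+0 = 1
  1+0 = 1
  1+1 = 0 carry 1
  0+1+1 = 0 carry 1
  0+1+1 = 0 carry 1
  final carry 1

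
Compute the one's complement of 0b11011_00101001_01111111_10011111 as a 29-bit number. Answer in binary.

0b00100110101101000000001100000

Invert each bit: 11011001010010111111110011111 → 00100110101101000000001100000.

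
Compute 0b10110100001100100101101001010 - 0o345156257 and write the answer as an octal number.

0o2274267233

0b10110100001100100101101001010 = 0o2641445512 in octal.
Subtract column by column in base 8:
  2-7 → 3 (borrow)
  1-5-1 → 3 (borrow)
  5-2-1 → 2
  5-6 → 7 (borrow)
  4-5-1 → 6 (borrow)
  4-1-1 → 2
  1-5 → 4 (borrow)
  4-4-1 → 7 (borrow)
  6-3-1 → 2
  2-0 → 2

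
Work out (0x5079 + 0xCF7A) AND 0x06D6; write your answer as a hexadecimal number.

0x6D2

Add column by column in base 16, right to left:
  9+A = 3 carry 1
  7+7+1 = F
  0+F = F
  5+C = 1 carry 1
  final carry 1
Sum = 0x11FF3; now AND with 0x06D6:
  1&0=0, 1&0=0, F&6=6, F&D=D, 3&6=2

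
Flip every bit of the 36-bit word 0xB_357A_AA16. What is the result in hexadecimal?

Each hex digit d becomes F−d:
  B→4, 3→C, 5→A, 7→8, A→5, A→5, A→5, 1→E, 6→9

0x4CA8555E9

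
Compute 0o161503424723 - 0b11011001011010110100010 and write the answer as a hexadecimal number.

0o161503424723 = 0x38d0e29d3 in hexadecimal.
0b11011001011010110100010 = 0x6cb5a2 in hexadecimal.
Subtract column by column in base 16:
  3-2 → 1
  d-a → 3
  9-5 → 4
  2-b → 7 (borrow)
  e-c-1 → 1
  0-6 → a (borrow)
  d-0-1 → c
  8-0 → 8
  3-0 → 3

0x38ca17431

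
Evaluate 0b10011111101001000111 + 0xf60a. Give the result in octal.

0o2570121

0b10011111101001000111 = 0o2375107 in octal.
0xf60a = 0o173012 in octal.
Add column by column in base 8, right to left:
  7+2 = 1 carry 1
  0+1+1 = 2
  1+0 = 1
  5+3 = 0 carry 1
  7+7+1 = 7 carry 1
  3+1+1 = 5
  2+0 = 2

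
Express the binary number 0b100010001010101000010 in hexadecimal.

0x111542

Group the bits into nibbles: 0001 0001 0001 0101 0100 0010 → 111542.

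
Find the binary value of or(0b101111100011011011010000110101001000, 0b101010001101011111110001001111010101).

0b101111101111011111110001111111011101

OR bit by bit (1 where either bit is 1):
  101111100011011011010000110101001000
| 101010001101011111110001001111010101
= 101111101111011111110001111111011101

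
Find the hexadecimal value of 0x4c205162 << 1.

1 bits is not a whole number of base-16 digits; in binary: 1001100001000000101000101100010 << 1 = 10011000010000001010001011000100.

0x9840a2c4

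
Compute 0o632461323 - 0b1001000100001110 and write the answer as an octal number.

0o632350705

0b1001000100001110 = 0o110416 in octal.
Subtract column by column in base 8:
  3-6 → 5 (borrow)
  2-1-1 → 0
  3-4 → 7 (borrow)
  1-0-1 → 0
  6-1 → 5
  4-1 → 3
  2-0 → 2
  3-0 → 3
  6-0 → 6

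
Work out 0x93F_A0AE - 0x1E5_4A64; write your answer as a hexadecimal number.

0x75A564A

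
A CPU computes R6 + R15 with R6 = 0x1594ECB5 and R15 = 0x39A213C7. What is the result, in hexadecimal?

0x4F37007C

Add column by column in base 16, right to left:
  5+7 = C
  B+C = 7 carry 1
  C+3+1 = 0 carry 1
  E+1+1 = 0 carry 1
  4+2+1 = 7
  9+A = 3 carry 1
  5+9+1 = F
  1+3 = 4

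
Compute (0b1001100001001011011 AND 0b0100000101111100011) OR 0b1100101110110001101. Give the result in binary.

0b1100101111111001111

0b1001100001001011011 AND 0b0100000101111100011 = 0b0000000001001000011.
Then OR with 0b1100101110110001101.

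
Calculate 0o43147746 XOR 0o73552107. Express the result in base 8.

0o30415641

XOR each oct digit independently (no carries):
  4^7=3, 3^3=0, 1^5=4, 4^5=1, 7^2=5, 7^1=6, 4^0=4, 6^7=1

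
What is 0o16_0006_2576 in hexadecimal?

0xE00657E

Each octal digit is 3 bits: 1=001 6=110 0=000 0=000 0=000 6=110 2=010 5=101 7=111 6=110.
Group the bits into nibbles: 1110 0000 0000 0110 0101 0111 1110 → E00657E.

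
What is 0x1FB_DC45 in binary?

Expand each hex digit to 4 bits: 1=0001 F=1111 B=1011 D=1101 C=1100 4=0100 5=0101.

0b1111110111101110001000101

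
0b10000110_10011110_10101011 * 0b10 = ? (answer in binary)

0b1000011010011110101010110

Multiply each base-2 digit by 2, carrying:
  1×2 = 2 → write 0 carry 1
  1×2+1 = 3 → write 1 carry 1
  0×2+1 = 1 → write 1
  1×2 = 2 → write 0 carry 1
  0×2+1 = 1 → write 1
  1×2 = 2 → write 0 carry 1
  0×2+1 = 1 → write 1
  1×2 = 2 → write 0 carry 1
  0×2+1 = 1 → write 1
  1×2 = 2 → write 0 carry 1
  1×2+1 = 3 → write 1 carry 1
  1×2+1 = 3 → write 1 carry 1
  1×2+1 = 3 → write 1 carry 1
  0×2+1 = 1 → write 1
  0×2 = 0 → write 0
  1×2 = 2 → write 0 carry 1
  0×2+1 = 1 → write 1
  1×2 = 2 → write 0 carry 1
  1×2+1 = 3 → write 1 carry 1
  0×2+1 = 1 → write 1
  0×2 = 0 → write 0
  0×2 = 0 → write 0
  0×2 = 0 → write 0
  1×2 = 2 → write 0 carry 1
  remaining carry: 1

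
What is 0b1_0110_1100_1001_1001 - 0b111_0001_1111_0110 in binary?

0b1111101010100011

Subtract column by column in base 2:
  1-0 → 1
  0-1 → 1 (borrow)
  0-1-1 → 0 (borrow)
  1-0-1 → 0
  1-1 → 0
  0-1 → 1 (borrow)
  0-1-1 → 0 (borrow)
  1-1-1 → 1 (borrow)
  0-1-1 → 0 (borrow)
  0-0-1 → 1 (borrow)
  1-0-1 → 0
  1-0 → 1
  0-1 → 1 (borrow)
  1-1-1 → 1 (borrow)
  1-1-1 → 1 (borrow)
  0-0-1 → 1 (borrow)
  1-0-1 → 0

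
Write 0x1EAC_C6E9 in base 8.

Expand each hex digit to 4 bits: 1=0001 E=1110 A=1010 C=1100 C=1100 6=0110 E=1110 9=1001.
Group the bits in threes: 011 110 101 011 001 100 011 011 101 001 → 3653143351.

0o3653143351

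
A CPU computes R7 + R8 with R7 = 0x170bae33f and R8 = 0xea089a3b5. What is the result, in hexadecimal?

0x10114486f4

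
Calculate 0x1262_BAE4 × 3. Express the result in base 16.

0x372830AC

Multiply each base-16 digit by 3, carrying:
  4×3 = 12 → write C
  E×3 = 42 → write A carry 2
  A×3+2 = 32 → write 0 carry 2
  B×3+2 = 35 → write 3 carry 2
  2×3+2 = 8 → write 8
  6×3 = 18 → write 2 carry 1
  2×3+1 = 7 → write 7
  1×3 = 3 → write 3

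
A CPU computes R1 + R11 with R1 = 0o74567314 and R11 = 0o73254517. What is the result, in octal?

Add column by column in base 8, right to left:
  4+7 = 3 carry 1
  1+1+1 = 3
  3+5 = 0 carry 1
  7+4+1 = 4 carry 1
  6+5+1 = 4 carry 1
  5+2+1 = 0 carry 1
  4+3+1 = 0 carry 1
  7+7+1 = 7 carry 1
  final carry 1

0o170044033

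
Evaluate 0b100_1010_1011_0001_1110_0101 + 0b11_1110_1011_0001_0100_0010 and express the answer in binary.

Add column by column in base 2, right to left:
  1+0 = 1
  0+1 = 1
  1+0 = 1
  0+0 = 0
  0+0 = 0
  1+0 = 1
  1+1 = 0 carry 1
  1+0+1 = 0 carry 1
  1+1+1 = 1 carry 1
  0+0+1 = 1
  0+0 = 0
  0+0 = 0
  1+1 = 0 carry 1
  1+1+1 = 1 carry 1
  0+0+1 = 1
  1+1 = 0 carry 1
  0+0+1 = 1
  1+1 = 0 carry 1
  0+1+1 = 0 carry 1
  1+1+1 = 1 carry 1
  0+1+1 = 0 carry 1
  0+1+1 = 0 carry 1
  1+0+1 = 0 carry 1
  final carry 1

0b100010010110001100100111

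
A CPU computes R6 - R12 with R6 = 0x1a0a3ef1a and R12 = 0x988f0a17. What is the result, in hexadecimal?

0x10814e503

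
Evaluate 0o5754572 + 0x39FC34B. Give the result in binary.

0o5754572 = 0b101111101100101111010 in binary.
0x39FC34B = 0b11100111111100001101001011 in binary.
Add column by column in base 2, right to left:
  0+1 = 1
  1+1 = 0 carry 1
  0+0+1 = 1
  1+1 = 0 carry 1
  1+0+1 = 0 carry 1
  1+0+1 = 0 carry 1
  1+1+1 = 1 carry 1
  0+0+1 = 1
  1+1 = 0 carry 1
  0+1+1 = 0 carry 1
  0+0+1 = 1
  1+0 = 1
  1+0 = 1
  0+0 = 0
  1+1 = 0 carry 1
  1+1+1 = 1 carry 1
  1+1+1 = 1 carry 1
  1+1+1 = 1 carry 1
  1+1+1 = 1 carry 1
  0+1+1 = 0 carry 1
  1+1+1 = 1 carry 1
  0+0+1 = 1
  0+0 = 0
  0+1 = 1
  0+1 = 1
  0+1 = 1

0b11101101111001110011000101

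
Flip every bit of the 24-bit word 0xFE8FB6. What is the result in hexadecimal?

0x017049

Each hex digit d becomes F−d:
  F→0, E→1, 8→7, F→0, B→4, 6→9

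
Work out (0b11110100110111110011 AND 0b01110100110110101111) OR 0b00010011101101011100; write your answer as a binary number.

0b1110111111111111111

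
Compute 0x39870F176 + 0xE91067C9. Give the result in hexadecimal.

Add column by column in base 16, right to left:
  6+9 = F
  7+C = 3 carry 1
  1+7+1 = 9
  F+6 = 5 carry 1
  0+0+1 = 1
  7+1 = 8
  8+9 = 1 carry 1
  9+E+1 = 8 carry 1
  3+0+1 = 4

0x48181593F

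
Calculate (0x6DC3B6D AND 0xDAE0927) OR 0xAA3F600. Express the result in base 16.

0xEAFFF25

0x6DC3B6D AND 0xDAE0927 = 0x48C0925.
Then OR with 0xAA3F600.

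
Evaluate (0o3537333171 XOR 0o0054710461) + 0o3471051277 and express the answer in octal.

First 0o3537333171 XOR 0o0054710461 = 0o3563423510.
Add column by column in base 8, right to left:
  0+7 = 7
  1+7 = 0 carry 1
  5+2+1 = 0 carry 1
  3+1+1 = 5
  2+5 = 7
  4+0 = 4
  3+1 = 4
  6+7 = 5 carry 1
  5+4+1 = 2 carry 1
  3+3+1 = 7

0o7254475007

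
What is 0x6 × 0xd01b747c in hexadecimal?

Multiply each base-16 digit by 6, carrying:
  c×6 = 72 → write 8 carry 4
  7×6+4 = 46 → write e carry 2
  4×6+2 = 26 → write a carry 1
  7×6+1 = 43 → write b carry 2
  b×6+2 = 68 → write 4 carry 4
  1×6+4 = 10 → write a
  0×6 = 0 → write 0
  d×6 = 78 → write e carry 4
  remaining carry: 4

0x4e0a4bae8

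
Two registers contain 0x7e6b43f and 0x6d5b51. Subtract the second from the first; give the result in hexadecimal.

0x77958ee

Subtract column by column in base 16:
  f-1 → e
  3-5 → e (borrow)
  4-b-1 → 8 (borrow)
  b-5-1 → 5
  6-d → 9 (borrow)
  e-6-1 → 7
  7-0 → 7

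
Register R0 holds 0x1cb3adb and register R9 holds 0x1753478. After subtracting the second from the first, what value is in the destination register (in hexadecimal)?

0x560663

Subtract column by column in base 16:
  b-8 → 3
  d-7 → 6
  a-4 → 6
  3-3 → 0
  b-5 → 6
  c-7 → 5
  1-1 → 0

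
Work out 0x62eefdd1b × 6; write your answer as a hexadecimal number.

0x25199f2ea2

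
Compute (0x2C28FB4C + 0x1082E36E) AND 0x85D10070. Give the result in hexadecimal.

Add column by column in base 16, right to left:
  C+E = A carry 1
  4+6+1 = B
  B+3 = E
  F+E = D carry 1
  8+2+1 = B
  2+8 = A
  C+0 = C
  2+1 = 3
Sum = 0x3CABDEBA; now AND with 0x85D10070:
  3&8=0, C&5=4, A&D=8, B&1=1, D&0=0, E&0=0, B&7=3, A&0=0

0x4810030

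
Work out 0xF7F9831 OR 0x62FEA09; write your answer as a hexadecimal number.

0xF7FFA39

OR each hex digit independently (no carries):
  F|6=F, 7|2=7, F|F=F, 9|E=F, 8|A=A, 3|0=3, 1|9=9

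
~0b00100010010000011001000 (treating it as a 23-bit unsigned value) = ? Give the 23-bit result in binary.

Invert each bit: 00100010010000011001000 → 11011101101111100110111.

0b11011101101111100110111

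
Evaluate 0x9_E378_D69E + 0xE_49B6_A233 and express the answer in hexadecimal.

Add column by column in base 16, right to left:
  E+3 = 1 carry 1
  9+3+1 = D
  6+2 = 8
  D+A = 7 carry 1
  8+6+1 = F
  7+B = 2 carry 1
  3+9+1 = D
  E+4 = 2 carry 1
  9+E+1 = 8 carry 1
  final carry 1

0x182D2F78D1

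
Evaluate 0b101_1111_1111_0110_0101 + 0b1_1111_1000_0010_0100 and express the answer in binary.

Add column by column in base 2, right to left:
  1+0 = 1
  0+0 = 0
  1+1 = 0 carry 1
  0+0+1 = 1
  0+0 = 0
  1+1 = 0 carry 1
  1+0+1 = 0 carry 1
  0+0+1 = 1
  1+0 = 1
  1+0 = 1
  1+0 = 1
  1+1 = 0 carry 1
  1+1+1 = 1 carry 1
  1+1+1 = 1 carry 1
  1+1+1 = 1 carry 1
  1+1+1 = 1 carry 1
  1+1+1 = 1 carry 1
  0+0+1 = 1
  1+0 = 1

0b1111111011110001001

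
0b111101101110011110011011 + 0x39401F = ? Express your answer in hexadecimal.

0b111101101110011110011011 = 0xF6E79B in hexadecimal.
Add column by column in base 16, right to left:
  B+F = A carry 1
  9+1+1 = B
  7+0 = 7
  E+4 = 2 carry 1
  6+9+1 = 0 carry 1
  F+3+1 = 3 carry 1
  final carry 1

0x13027BA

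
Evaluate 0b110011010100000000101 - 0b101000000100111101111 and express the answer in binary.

0b1011001111000010110

Subtract column by column in base 2:
  1-1 → 0
  0-1 → 1 (borrow)
  1-1-1 → 1 (borrow)
  0-1-1 → 0 (borrow)
  0-0-1 → 1 (borrow)
  0-1-1 → 0 (borrow)
  0-1-1 → 0 (borrow)
  0-1-1 → 0 (borrow)
  0-1-1 → 0 (borrow)
  0-0-1 → 1 (borrow)
  0-0-1 → 1 (borrow)
  1-1-1 → 1 (borrow)
  0-0-1 → 1 (borrow)
  1-0-1 → 0
  0-0 → 0
  1-0 → 1
  1-0 → 1
  0-0 → 0
  0-1 → 1 (borrow)
  1-0-1 → 0
  1-1 → 0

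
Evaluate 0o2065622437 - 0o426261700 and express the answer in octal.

0o1437340537

Subtract column by column in base 8:
  7-0 → 7
  3-0 → 3
  4-7 → 5 (borrow)
  2-1-1 → 0
  2-6 → 4 (borrow)
  6-2-1 → 3
  5-6 → 7 (borrow)
  6-2-1 → 3
  0-4 → 4 (borrow)
  2-0-1 → 1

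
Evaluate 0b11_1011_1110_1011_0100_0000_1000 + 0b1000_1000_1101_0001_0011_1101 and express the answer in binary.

0b100010001111000010101000101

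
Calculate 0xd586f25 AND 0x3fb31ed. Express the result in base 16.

AND each hex digit independently (no carries):
  d&3=1, 5&f=5, 8&b=8, 6&3=2, f&1=1, 2&e=2, 5&d=5

0x1582125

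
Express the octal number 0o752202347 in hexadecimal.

Each octal digit is 3 bits: 7=111 5=101 2=010 2=010 0=000 2=010 3=011 4=100 7=111.
Group the bits into nibbles: 0111 1010 1001 0000 0100 1110 0111 → 7A904E7.

0x7A904E7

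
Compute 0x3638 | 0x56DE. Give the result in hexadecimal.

0x76FE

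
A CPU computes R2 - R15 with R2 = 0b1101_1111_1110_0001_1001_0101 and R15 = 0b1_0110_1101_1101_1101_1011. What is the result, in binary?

0b110010010000001110111010

Subtract column by column in base 2:
  1-1 → 0
  0-1 → 1 (borrow)
  1-0-1 → 0
  0-1 → 1 (borrow)
  1-1-1 → 1 (borrow)
  0-0-1 → 1 (borrow)
  0-1-1 → 0 (borrow)
  1-1-1 → 1 (borrow)
  1-1-1 → 1 (borrow)
  0-0-1 → 1 (borrow)
  0-1-1 → 0 (borrow)
  0-1-1 → 0 (borrow)
  0-1-1 → 0 (borrow)
  1-0-1 → 0
  1-1 → 0
  1-1 → 0
  1-0 → 1
  1-1 → 0
  1-1 → 0
  1-0 → 1
  1-1 → 0
  0-0 → 0
  1-0 → 1
  1-0 → 1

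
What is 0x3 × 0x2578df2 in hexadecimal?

0x706a9d6

Multiply each base-16 digit by 3, carrying:
  2×3 = 6 → write 6
  f×3 = 45 → write d carry 2
  d×3+2 = 41 → write 9 carry 2
  8×3+2 = 26 → write a carry 1
  7×3+1 = 22 → write 6 carry 1
  5×3+1 = 16 → write 0 carry 1
  2×3+1 = 7 → write 7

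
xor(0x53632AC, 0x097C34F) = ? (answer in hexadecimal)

XOR each hex digit independently (no carries):
  5^0=5, 3^9=A, 6^7=1, 3^C=F, 2^3=1, A^4=E, C^F=3

0x5A1F1E3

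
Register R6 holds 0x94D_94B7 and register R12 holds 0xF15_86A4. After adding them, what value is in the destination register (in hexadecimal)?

Add column by column in base 16, right to left:
  7+4 = B
  B+A = 5 carry 1
  4+6+1 = B
  9+8 = 1 carry 1
  D+5+1 = 3 carry 1
  4+1+1 = 6
  9+F = 8 carry 1
  final carry 1

0x18631B5B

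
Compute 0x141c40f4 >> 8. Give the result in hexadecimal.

Shifting right by 8 bits = 2 hex digits: drop the last 2.

0x141c40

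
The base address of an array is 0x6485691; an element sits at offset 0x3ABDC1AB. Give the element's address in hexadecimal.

0x4106183C

Add column by column in base 16, right to left:
  1+B = C
  9+A = 3 carry 1
  6+1+1 = 8
  5+C = 1 carry 1
  8+D+1 = 6 carry 1
  4+B+1 = 0 carry 1
  6+A+1 = 1 carry 1
  0+3+1 = 4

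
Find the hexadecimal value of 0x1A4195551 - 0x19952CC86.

0xAC688CB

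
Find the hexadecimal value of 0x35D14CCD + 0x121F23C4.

Add column by column in base 16, right to left:
  D+4 = 1 carry 1
  C+C+1 = 9 carry 1
  C+3+1 = 0 carry 1
  4+2+1 = 7
  1+F = 0 carry 1
  D+1+1 = F
  5+2 = 7
  3+1 = 4

0x47F07091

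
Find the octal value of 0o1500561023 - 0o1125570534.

0o352770267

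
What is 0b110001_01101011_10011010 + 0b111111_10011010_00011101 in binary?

Add column by column in base 2, right to left:
  0+1 = 1
  1+0 = 1
  0+1 = 1
  1+1 = 0 carry 1
  1+1+1 = 1 carry 1
  0+0+1 = 1
  0+0 = 0
  1+0 = 1
  1+0 = 1
  1+1 = 0 carry 1
  0+0+1 = 1
  1+1 = 0 carry 1
  0+1+1 = 0 carry 1
  1+0+1 = 0 carry 1
  1+0+1 = 0 carry 1
  0+1+1 = 0 carry 1
  1+1+1 = 1 carry 1
  0+1+1 = 0 carry 1
  0+1+1 = 0 carry 1
  0+1+1 = 0 carry 1
  1+1+1 = 1 carry 1
  1+1+1 = 1 carry 1
  final carry 1

0b11100010000010110110111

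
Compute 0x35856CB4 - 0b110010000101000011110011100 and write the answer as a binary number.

0b101111010000101110010100011000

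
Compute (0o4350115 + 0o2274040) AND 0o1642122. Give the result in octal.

0o640100

Add column by column in base 8, right to left:
  5+0 = 5
  1+4 = 5
  1+0 = 1
  0+4 = 4
  5+7 = 4 carry 1
  3+2+1 = 6
  4+2 = 6
Sum = 0o6644155; now AND with 0o1642122:
  6&1=0, 6&6=6, 4&4=4, 4&2=0, 1&1=1, 5&2=0, 5&2=0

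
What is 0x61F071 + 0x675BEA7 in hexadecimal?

0x6D7AF18

Add column by column in base 16, right to left:
  1+7 = 8
  7+A = 1 carry 1
  0+E+1 = F
  F+B = A carry 1
  1+5+1 = 7
  6+7 = D
  0+6 = 6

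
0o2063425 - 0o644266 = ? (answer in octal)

0o1217137

Subtract column by column in base 8:
  5-6 → 7 (borrow)
  2-6-1 → 3 (borrow)
  4-2-1 → 1
  3-4 → 7 (borrow)
  6-4-1 → 1
  0-6 → 2 (borrow)
  2-0-1 → 1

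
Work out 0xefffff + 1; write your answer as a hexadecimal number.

0xf00000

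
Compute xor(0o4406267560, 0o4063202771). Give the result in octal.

XOR each oct digit independently (no carries):
  4^4=0, 4^0=4, 0^6=6, 6^3=5, 2^2=0, 6^0=6, 7^2=5, 5^7=2, 6^7=1, 0^1=1

0o0465065211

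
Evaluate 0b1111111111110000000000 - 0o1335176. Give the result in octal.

0b1111111111110000000000 = 0o17776000 in octal.
Subtract column by column in base 8:
  0-6 → 2 (borrow)
  0-7-1 → 0 (borrow)
  0-1-1 → 6 (borrow)
  6-5-1 → 0
  7-3 → 4
  7-3 → 4
  7-1 → 6
  1-0 → 1

0o16440602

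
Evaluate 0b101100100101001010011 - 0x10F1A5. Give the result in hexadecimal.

0x558AE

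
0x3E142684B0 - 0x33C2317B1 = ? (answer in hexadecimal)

0x3AD8036CFF

Subtract column by column in base 16:
  0-1 → F (borrow)
  B-B-1 → F (borrow)
  4-7-1 → C (borrow)
  8-1-1 → 6
  6-3 → 3
  2-2 → 0
  4-C → 8 (borrow)
  1-3-1 → D (borrow)
  E-3-1 → A
  3-0 → 3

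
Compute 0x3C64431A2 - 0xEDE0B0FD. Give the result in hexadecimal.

0x2D86380A5

Subtract column by column in base 16:
  2-D → 5 (borrow)
  A-F-1 → A (borrow)
  1-0-1 → 0
  3-B → 8 (borrow)
  4-0-1 → 3
  4-E → 6 (borrow)
  6-D-1 → 8 (borrow)
  C-E-1 → D (borrow)
  3-0-1 → 2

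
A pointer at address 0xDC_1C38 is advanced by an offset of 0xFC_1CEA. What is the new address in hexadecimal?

Add column by column in base 16, right to left:
  8+A = 2 carry 1
  3+E+1 = 2 carry 1
  C+C+1 = 9 carry 1
  1+1+1 = 3
  C+C = 8 carry 1
  D+F+1 = D carry 1
  final carry 1

0x1D83922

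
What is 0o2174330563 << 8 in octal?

0o1076154271400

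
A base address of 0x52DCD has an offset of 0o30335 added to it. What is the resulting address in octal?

0x52DCD = 0o1226715 in octal.
Add column by column in base 8, right to left:
  5+5 = 2 carry 1
  1+3+1 = 5
  7+3 = 2 carry 1
  6+0+1 = 7
  2+3 = 5
  2+0 = 2
  1+0 = 1

0o1257252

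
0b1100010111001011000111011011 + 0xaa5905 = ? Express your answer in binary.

0xaa5905 = 0b101010100101100100000101 in binary.
Add column by column in base 2, right to left:
  1+1 = 0 carry 1
  1+0+1 = 0 carry 1
  0+1+1 = 0 carry 1
  1+0+1 = 0 carry 1
  1+0+1 = 0 carry 1
  0+0+1 = 1
  1+0 = 1
  1+0 = 1
  1+1 = 0 carry 1
  0+0+1 = 1
  0+0 = 0
  0+1 = 1
  1+1 = 0 carry 1
  1+0+1 = 0 carry 1
  0+1+1 = 0 carry 1
  1+0+1 = 0 carry 1
  0+0+1 = 1
  0+1 = 1
  1+0 = 1
  1+1 = 0 carry 1
  1+0+1 = 0 carry 1
  0+1+1 = 0 carry 1
  1+0+1 = 0 carry 1
  0+1+1 = 0 carry 1
  0+0+1 = 1
  0+0 = 0
  1+0 = 1
  1+0 = 1

0b1101000001110000101011100000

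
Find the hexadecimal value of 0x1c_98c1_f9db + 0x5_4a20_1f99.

0x21e2e21974

Add column by column in base 16, right to left:
  b+9 = 4 carry 1
  d+9+1 = 7 carry 1
  9+f+1 = 9 carry 1
  f+1+1 = 1 carry 1
  1+0+1 = 2
  c+2 = e
  8+a = 2 carry 1
  9+4+1 = e
  c+5 = 1 carry 1
  1+0+1 = 2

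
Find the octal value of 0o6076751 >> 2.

0o1417572

2 bits is not a whole number of base-8 digits; in binary: 110000111110111101001 >> 2 = 1100001111101111010.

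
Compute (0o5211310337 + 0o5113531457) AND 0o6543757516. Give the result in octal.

0o2101042016

Add column by column in base 8, right to left:
  7+7 = 6 carry 1
  3+5+1 = 1 carry 1
  3+4+1 = 0 carry 1
  0+1+1 = 2
  1+3 = 4
  3+5 = 0 carry 1
  1+3+1 = 5
  1+1 = 2
  2+1 = 3
  5+5 = 2 carry 1
  final carry 1
Sum = 0o12325042016; now AND with 0o6543757516:
  1&0=0, 2&6=2, 3&5=1, 2&4=0, 5&3=1, 0&7=0, 4&5=4, 2&7=2, 0&5=0, 1&1=1, 6&6=6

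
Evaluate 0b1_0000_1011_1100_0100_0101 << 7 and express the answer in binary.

0b1000010111100010001010000000

Left shift by 7: append 7 zero bits.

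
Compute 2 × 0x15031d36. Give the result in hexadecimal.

Multiply each base-16 digit by 2, carrying:
  6×2 = 12 → write c
  3×2 = 6 → write 6
  d×2 = 26 → write a carry 1
  1×2+1 = 3 → write 3
  3×2 = 6 → write 6
  0×2 = 0 → write 0
  5×2 = 10 → write a
  1×2 = 2 → write 2

0x2a063a6c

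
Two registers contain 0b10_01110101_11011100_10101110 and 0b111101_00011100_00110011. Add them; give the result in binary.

0b10101100101111100011100001

Add column by column in base 2, right to left:
  0+1 = 1
  1+1 = 0 carry 1
  1+0+1 = 0 carry 1
  1+0+1 = 0 carry 1
  0+1+1 = 0 carry 1
  1+1+1 = 1 carry 1
  0+0+1 = 1
  1+0 = 1
  0+0 = 0
  0+0 = 0
  1+1 = 0 carry 1
  1+1+1 = 1 carry 1
  1+1+1 = 1 carry 1
  0+0+1 = 1
  1+0 = 1
  1+0 = 1
  1+1 = 0 carry 1
  0+0+1 = 1
  1+1 = 0 carry 1
  0+1+1 = 0 carry 1
  1+1+1 = 1 carry 1
  1+1+1 = 1 carry 1
  1+0+1 = 0 carry 1
  0+0+1 = 1
  0+0 = 0
  1+0 = 1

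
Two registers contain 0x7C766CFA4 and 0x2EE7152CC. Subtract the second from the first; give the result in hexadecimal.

Subtract column by column in base 16:
  4-C → 8 (borrow)
  A-C-1 → D (borrow)
  F-2-1 → C
  C-5 → 7
  6-1 → 5
  6-7 → F (borrow)
  7-E-1 → 8 (borrow)
  C-E-1 → D (borrow)
  7-2-1 → 4

0x4D8F57CD8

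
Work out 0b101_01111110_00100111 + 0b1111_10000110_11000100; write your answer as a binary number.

Add column by column in base 2, right to left:
  1+0 = 1
  1+0 = 1
  1+1 = 0 carry 1
  0+0+1 = 1
  0+0 = 0
  1+0 = 1
  0+1 = 1
  0+1 = 1
  0+0 = 0
  1+1 = 0 carry 1
  1+1+1 = 1 carry 1
  1+0+1 = 0 carry 1
  1+0+1 = 0 carry 1
  1+0+1 = 0 carry 1
  1+0+1 = 0 carry 1
  0+1+1 = 0 carry 1
  1+1+1 = 1 carry 1
  0+1+1 = 0 carry 1
  1+1+1 = 1 carry 1
  0+1+1 = 0 carry 1
  final carry 1

0b101010000010011101011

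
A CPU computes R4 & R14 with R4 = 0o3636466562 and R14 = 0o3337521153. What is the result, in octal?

AND each oct digit independently (no carries):
  3&3=3, 6&3=2, 3&3=3, 6&7=6, 4&5=4, 6&2=2, 6&1=0, 5&1=1, 6&5=4, 2&3=2

0o3236420142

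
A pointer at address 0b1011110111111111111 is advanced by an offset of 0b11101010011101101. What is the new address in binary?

0b1111100010011101100

Add column by column in base 2, right to left:
  1+1 = 0 carry 1
  1+0+1 = 0 carry 1
  1+1+1 = 1 carry 1
  1+1+1 = 1 carry 1
  1+0+1 = 0 carry 1
  1+1+1 = 1 carry 1
  1+1+1 = 1 carry 1
  1+1+1 = 1 carry 1
  1+0+1 = 0 carry 1
  1+0+1 = 0 carry 1
  1+1+1 = 1 carry 1
  1+0+1 = 0 carry 1
  0+1+1 = 0 carry 1
  1+0+1 = 0 carry 1
  1+1+1 = 1 carry 1
  1+1+1 = 1 carry 1
  1+1+1 = 1 carry 1
  0+0+1 = 1
  1+0 = 1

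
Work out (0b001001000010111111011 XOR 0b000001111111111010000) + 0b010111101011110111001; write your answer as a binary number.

0b100000101000111100100

First 0b001001000010111111011 XOR 0b000001111111111010000 = 0b001000111101000101011.
Add column by column in base 2, right to left:
  1+1 = 0 carry 1
  1+0+1 = 0 carry 1
  0+0+1 = 1
  1+1 = 0 carry 1
  0+1+1 = 0 carry 1
  1+1+1 = 1 carry 1
  0+0+1 = 1
  0+1 = 1
  0+1 = 1
  1+1 = 0 carry 1
  0+1+1 = 0 carry 1
  1+0+1 = 0 carry 1
  1+1+1 = 1 carry 1
  1+0+1 = 0 carry 1
  1+1+1 = 1 carry 1
  0+1+1 = 0 carry 1
  0+1+1 = 0 carry 1
  0+1+1 = 0 carry 1
  1+0+1 = 0 carry 1
  0+1+1 = 0 carry 1
  final carry 1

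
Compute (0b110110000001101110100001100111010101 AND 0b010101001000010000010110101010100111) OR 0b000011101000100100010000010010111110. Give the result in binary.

0b10111101000100100010000110010111111

0b110110000001101110100001100111010101 AND 0b010101001000010000010110101010100111 = 0b010100000000000000000000100010000101.
Then OR with 0b000011101000100100010000010010111110.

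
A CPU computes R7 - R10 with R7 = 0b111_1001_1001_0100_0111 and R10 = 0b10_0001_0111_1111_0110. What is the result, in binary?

0b1011000000101010001

Subtract column by column in base 2:
  1-0 → 1
  1-1 → 0
  1-1 → 0
  0-0 → 0
  0-1 → 1 (borrow)
  0-1-1 → 0 (borrow)
  1-1-1 → 1 (borrow)
  0-1-1 → 0 (borrow)
  1-1-1 → 1 (borrow)
  0-1-1 → 0 (borrow)
  0-1-1 → 0 (borrow)
  1-0-1 → 0
  1-1 → 0
  0-0 → 0
  0-0 → 0
  1-0 → 1
  1-0 → 1
  1-1 → 0
  1-0 → 1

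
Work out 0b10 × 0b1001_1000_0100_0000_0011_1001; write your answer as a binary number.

Multiply each base-2 digit by 2, carrying:
  1×2 = 2 → write 0 carry 1
  0×2+1 = 1 → write 1
  0×2 = 0 → write 0
  1×2 = 2 → write 0 carry 1
  1×2+1 = 3 → write 1 carry 1
  1×2+1 = 3 → write 1 carry 1
  0×2+1 = 1 → write 1
  0×2 = 0 → write 0
  0×2 = 0 → write 0
  0×2 = 0 → write 0
  0×2 = 0 → write 0
  0×2 = 0 → write 0
  0×2 = 0 → write 0
  0×2 = 0 → write 0
  1×2 = 2 → write 0 carry 1
  0×2+1 = 1 → write 1
  0×2 = 0 → write 0
  0×2 = 0 → write 0
  0×2 = 0 → write 0
  1×2 = 2 → write 0 carry 1
  1×2+1 = 3 → write 1 carry 1
  0×2+1 = 1 → write 1
  0×2 = 0 → write 0
  1×2 = 2 → write 0 carry 1
  remaining carry: 1

0b1001100001000000001110010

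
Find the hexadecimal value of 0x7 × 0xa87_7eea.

Multiply each base-16 digit by 7, carrying:
  a×7 = 70 → write 6 carry 4
  e×7+4 = 102 → write 6 carry 6
  e×7+6 = 104 → write 8 carry 6
  7×7+6 = 55 → write 7 carry 3
  7×7+3 = 52 → write 4 carry 3
  8×7+3 = 59 → write b carry 3
  a×7+3 = 73 → write 9 carry 4
  remaining carry: 4

0x49b47866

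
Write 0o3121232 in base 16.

0xCA29A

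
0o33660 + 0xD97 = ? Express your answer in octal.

0o42507

0xD97 = 0o6627 in octal.
Add column by column in base 8, right to left:
  0+7 = 7
  6+2 = 0 carry 1
  6+6+1 = 5 carry 1
  3+6+1 = 2 carry 1
  3+0+1 = 4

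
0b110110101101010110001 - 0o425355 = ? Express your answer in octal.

0b110110101101010110001 = 0o6655261 in octal.
Subtract column by column in base 8:
  1-5 → 4 (borrow)
  6-5-1 → 0
  2-3 → 7 (borrow)
  5-5-1 → 7 (borrow)
  5-2-1 → 2
  6-4 → 2
  6-0 → 6

0o6227704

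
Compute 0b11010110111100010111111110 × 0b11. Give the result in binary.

0b1010000100110101000111111010

Multiply each base-2 digit by 3, carrying:
  0×3 = 0 → write 0
  1×3 = 3 → write 1 carry 1
  1×3+1 = 4 → write 0 carry 2
  1×3+2 = 5 → write 1 carry 2
  1×3+2 = 5 → write 1 carry 2
  1×3+2 = 5 → write 1 carry 2
  1×3+2 = 5 → write 1 carry 2
  1×3+2 = 5 → write 1 carry 2
  1×3+2 = 5 → write 1 carry 2
  0×3+2 = 2 → write 0 carry 1
  1×3+1 = 4 → write 0 carry 2
  0×3+2 = 2 → write 0 carry 1
  0×3+1 = 1 → write 1
  0×3 = 0 → write 0
  1×3 = 3 → write 1 carry 1
  1×3+1 = 4 → write 0 carry 2
  1×3+2 = 5 → write 1 carry 2
  1×3+2 = 5 → write 1 carry 2
  0×3+2 = 2 → write 0 carry 1
  1×3+1 = 4 → write 0 carry 2
  1×3+2 = 5 → write 1 carry 2
  0×3+2 = 2 → write 0 carry 1
  1×3+1 = 4 → write 0 carry 2
  0×3+2 = 2 → write 0 carry 1
  1×3+1 = 4 → write 0 carry 2
  1×3+2 = 5 → write 1 carry 2
  remaining carry: 10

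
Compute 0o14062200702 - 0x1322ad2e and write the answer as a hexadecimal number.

0x4da65494

0o14062200702 = 0x60c901c2 in hexadecimal.
Subtract column by column in base 16:
  2-e → 4 (borrow)
  c-2-1 → 9
  1-d → 4 (borrow)
  0-a-1 → 5 (borrow)
  9-2-1 → 6
  c-2 → a
  0-3 → d (borrow)
  6-1-1 → 4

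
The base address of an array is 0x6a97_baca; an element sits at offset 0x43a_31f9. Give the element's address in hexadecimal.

Add column by column in base 16, right to left:
  a+9 = 3 carry 1
  c+f+1 = c carry 1
  a+1+1 = c
  b+3 = e
  7+a = 1 carry 1
  9+3+1 = d
  a+4 = e
  6+0 = 6

0x6ed1ecc3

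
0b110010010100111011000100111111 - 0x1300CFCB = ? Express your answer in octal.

0o3724560564

0b110010010100111011000100111111 = 0o6224730477 in octal.
0x1300CFCB = 0o2300147713 in octal.
Subtract column by column in base 8:
  7-3 → 4
  7-1 → 6
  4-7 → 5 (borrow)
  0-7-1 → 0 (borrow)
  3-4-1 → 6 (borrow)
  7-1-1 → 5
  4-0 → 4
  2-0 → 2
  2-3 → 7 (borrow)
  6-2-1 → 3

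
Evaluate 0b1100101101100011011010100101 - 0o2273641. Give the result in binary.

0o2273641 = 0b10010111011110100001 in binary.
Subtract column by column in base 2:
  1-1 → 0
  0-0 → 0
  1-0 → 1
  0-0 → 0
  0-0 → 0
  1-1 → 0
  0-0 → 0
  1-1 → 0
  0-1 → 1 (borrow)
  1-1-1 → 1 (borrow)
  1-1-1 → 1 (borrow)
  0-0-1 → 1 (borrow)
  1-1-1 → 1 (borrow)
  1-1-1 → 1 (borrow)
  0-1-1 → 0 (borrow)
  0-0-1 → 1 (borrow)
  0-1-1 → 0 (borrow)
  1-0-1 → 0
  1-0 → 1
  0-1 → 1 (borrow)
  1-0-1 → 0
  1-0 → 1
  0-0 → 0
  1-0 → 1
  0-0 → 0
  0-0 → 0
  1-0 → 1
  1-0 → 1

0b1100101011001011111100000100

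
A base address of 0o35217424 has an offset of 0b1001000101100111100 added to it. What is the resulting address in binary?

0b11110011010101001010000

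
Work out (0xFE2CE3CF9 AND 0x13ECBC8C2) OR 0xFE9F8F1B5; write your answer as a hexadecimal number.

0xFE2CE3CF9 AND 0x13ECBC8C2 = 0x122CA08C0.
Then OR with 0xFE9F8F1B5.

0xFEBFAF9F5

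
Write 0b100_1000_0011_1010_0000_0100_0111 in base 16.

Group the bits into nibbles: 0100 1000 0011 1010 0000 0100 0111 → 483A047.

0x483A047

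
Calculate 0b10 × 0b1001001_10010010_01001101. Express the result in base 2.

Multiply each base-2 digit by 2, carrying:
  1×2 = 2 → write 0 carry 1
  0×2+1 = 1 → write 1
  1×2 = 2 → write 0 carry 1
  1×2+1 = 3 → write 1 carry 1
  0×2+1 = 1 → write 1
  0×2 = 0 → write 0
  1×2 = 2 → write 0 carry 1
  0×2+1 = 1 → write 1
  0×2 = 0 → write 0
  1×2 = 2 → write 0 carry 1
  0×2+1 = 1 → write 1
  0×2 = 0 → write 0
  1×2 = 2 → write 0 carry 1
  0×2+1 = 1 → write 1
  0×2 = 0 → write 0
  1×2 = 2 → write 0 carry 1
  1×2+1 = 3 → write 1 carry 1
  0×2+1 = 1 → write 1
  0×2 = 0 → write 0
  1×2 = 2 → write 0 carry 1
  0×2+1 = 1 → write 1
  0×2 = 0 → write 0
  1×2 = 2 → write 0 carry 1
  remaining carry: 1

0b100100110010010010011010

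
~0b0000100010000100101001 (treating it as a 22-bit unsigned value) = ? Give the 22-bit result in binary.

0b1111011101111011010110

Invert each bit: 0000100010000100101001 → 1111011101111011010110.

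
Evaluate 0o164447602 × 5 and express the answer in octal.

Multiply each base-8 digit by 5, carrying:
  2×5 = 10 → write 2 carry 1
  0×5+1 = 1 → write 1
  6×5 = 30 → write 6 carry 3
  7×5+3 = 38 → write 6 carry 4
  4×5+4 = 24 → write 0 carry 3
  4×5+3 = 23 → write 7 carry 2
  4×5+2 = 22 → write 6 carry 2
  6×5+2 = 32 → write 0 carry 4
  1×5+4 = 9 → write 1 carry 1
  remaining carry: 1

0o1106706612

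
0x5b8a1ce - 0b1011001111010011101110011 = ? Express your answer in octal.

0o424175133

0x5b8a1ce = 0o556120716 in octal.
0b1011001111010011101110011 = 0o131723563 in octal.
Subtract column by column in base 8:
  6-3 → 3
  1-6 → 3 (borrow)
  7-5-1 → 1
  0-3 → 5 (borrow)
  2-2-1 → 7 (borrow)
  1-7-1 → 1 (borrow)
  6-1-1 → 4
  5-3 → 2
  5-1 → 4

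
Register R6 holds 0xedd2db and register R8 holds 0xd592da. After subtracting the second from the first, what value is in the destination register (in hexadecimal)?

Subtract column by column in base 16:
  b-a → 1
  d-d → 0
  2-2 → 0
  d-9 → 4
  d-5 → 8
  e-d → 1

0x184001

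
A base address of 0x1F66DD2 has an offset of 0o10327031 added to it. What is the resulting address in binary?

0b10000110000001101111101011

0x1F66DD2 = 0b1111101100110110111010010 in binary.
0o10327031 = 0b1000011010111000011001 in binary.
Add column by column in base 2, right to left:
  0+1 = 1
  1+0 = 1
  0+0 = 0
  0+1 = 1
  1+1 = 0 carry 1
  0+0+1 = 1
  1+0 = 1
  1+0 = 1
  1+0 = 1
  0+1 = 1
  1+1 = 0 carry 1
  1+1+1 = 1 carry 1
  0+0+1 = 1
  1+1 = 0 carry 1
  1+0+1 = 0 carry 1
  0+1+1 = 0 carry 1
  0+1+1 = 0 carry 1
  1+0+1 = 0 carry 1
  1+0+1 = 0 carry 1
  0+0+1 = 1
  1+0 = 1
  1+1 = 0 carry 1
  1+0+1 = 0 carry 1
  1+0+1 = 0 carry 1
  1+0+1 = 0 carry 1
  final carry 1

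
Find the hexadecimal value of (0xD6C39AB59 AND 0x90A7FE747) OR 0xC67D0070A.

0xD6C39AB59 AND 0x90A7FE747 = 0x90839A341.
Then OR with 0xC67D0070A.

0xD6FF9A74B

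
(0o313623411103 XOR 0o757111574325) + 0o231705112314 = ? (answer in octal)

First 0o313623411103 XOR 0o757111574325 = 0o444732165226.
Add column by column in base 8, right to left:
  6+4 = 2 carry 1
  2+1+1 = 4
  2+3 = 5
  5+2 = 7
  6+1 = 7
  1+1 = 2
  2+5 = 7
  3+0 = 3
  7+7 = 6 carry 1
  4+1+1 = 6
  4+3 = 7
  4+2 = 6

0o676637277542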